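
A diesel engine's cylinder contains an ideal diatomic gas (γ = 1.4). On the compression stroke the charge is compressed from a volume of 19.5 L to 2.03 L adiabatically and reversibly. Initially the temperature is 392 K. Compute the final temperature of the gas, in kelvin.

T₂ ≈ 969 K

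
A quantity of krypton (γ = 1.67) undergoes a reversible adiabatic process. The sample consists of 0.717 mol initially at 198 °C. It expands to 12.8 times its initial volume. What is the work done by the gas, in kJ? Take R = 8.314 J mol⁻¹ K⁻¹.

For a reversible adiabat TV^(γ−1) is constant, so T₂ = T₁ (V₁/V₂)^(γ−1).
T₁ = 198 °C = 471.1 K.
T₂ = 471.1 × (1/12.8)^(0.67) = 85.37 K.
Q = 0, so ΔU = W_on_gas = nCᵥΔT with Cᵥ = R/(γ−1) = 12.41 J/(mol·K).
ΔU = 0.717 × 12.41 × (85.37 − 471.1) = -3432 J.
Work done by the gas = −ΔU = 3432 J.

W ≈ 3.43 kJ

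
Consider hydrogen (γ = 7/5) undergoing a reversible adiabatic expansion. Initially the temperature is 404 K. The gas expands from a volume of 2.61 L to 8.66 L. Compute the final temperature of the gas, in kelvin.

T₂ ≈ 250 K

For a reversible adiabat TV^(γ−1) is constant, so T₂ = T₁ (V₁/V₂)^(γ−1).
T₂ = 404 × (2.61/8.66)^(2/5) = 250.1 K.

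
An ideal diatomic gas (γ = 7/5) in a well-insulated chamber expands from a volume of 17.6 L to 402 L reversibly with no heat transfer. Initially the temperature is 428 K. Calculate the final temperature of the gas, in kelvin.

T₂ ≈ 122 K

For a reversible adiabat TV^(γ−1) is constant, so T₂ = T₁ (V₁/V₂)^(γ−1).
T₂ = 428 × (17.6/402)^(2/5) = 122.4 K.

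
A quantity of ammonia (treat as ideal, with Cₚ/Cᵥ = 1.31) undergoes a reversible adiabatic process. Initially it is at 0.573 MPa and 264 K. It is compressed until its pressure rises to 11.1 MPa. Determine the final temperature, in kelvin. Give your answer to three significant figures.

Adiabatic: T₂/T₁ = (P₂/P₁)^((γ−1)/γ).
T₂ = 264 × (11.1/0.573)^(0.237) = 532.4 K.

T₂ ≈ 532 K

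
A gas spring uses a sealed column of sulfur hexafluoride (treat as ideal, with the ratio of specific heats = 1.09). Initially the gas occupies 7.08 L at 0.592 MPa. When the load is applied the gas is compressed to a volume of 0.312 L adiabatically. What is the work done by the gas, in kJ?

W ≈ -15.1 kJ

P₂ = P₁(V₁/V₂)^γ = 0.592×(7.08/0.312)^(1.09) = 17.79 MPa.
For a reversible adiabat, W_by_gas = (P₁V₁ − P₂V₂)/(γ−1).
W_by = (592000×0.00708 − 1.779×10^7×0.000312) / (0.09) = -15110 J.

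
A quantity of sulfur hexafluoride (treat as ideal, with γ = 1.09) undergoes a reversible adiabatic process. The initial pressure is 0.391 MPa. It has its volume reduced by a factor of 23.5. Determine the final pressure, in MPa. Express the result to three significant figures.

Since PV^γ is constant along a reversible adiabat, P₂ = P₁ (V₁/V₂)^γ.
P₂ = 0.391 × 23.5^(1.09) = 12.21 MPa.

P₂ ≈ 12.2 MPa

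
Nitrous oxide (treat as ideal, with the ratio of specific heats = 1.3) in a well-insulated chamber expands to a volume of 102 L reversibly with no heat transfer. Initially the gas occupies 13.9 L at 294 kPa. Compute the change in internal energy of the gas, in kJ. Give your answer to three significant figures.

P₂ = P₁(V₁/V₂)^γ = 294×(13.9/102)^(1.3) = 22.03 kPa.
For a reversible adiabat, W_by_gas = (P₁V₁ − P₂V₂)/(γ−1).
W_by = (294000×0.0139 − 22030×0.102) / (0.3) = 6131 J.
Q = 0 ⇒ ΔU = −W_by = -6131 J.

ΔU ≈ -6.13 kJ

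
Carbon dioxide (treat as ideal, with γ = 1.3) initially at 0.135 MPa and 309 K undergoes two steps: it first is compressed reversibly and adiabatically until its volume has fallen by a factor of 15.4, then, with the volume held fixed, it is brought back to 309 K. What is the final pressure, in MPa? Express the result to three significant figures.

Adiabatic step (PV^γ = const): P₂ = 0.135×15.4^(1.3) = 4.722 MPa; T₂ = 309×15.4^(0.3) = 701.8 K.
Isochoric: P₃ = P₂(T₃/T₂) = 4.722 × (309/701.8) = 2.079 MPa.

P₃ ≈ 2.08 MPa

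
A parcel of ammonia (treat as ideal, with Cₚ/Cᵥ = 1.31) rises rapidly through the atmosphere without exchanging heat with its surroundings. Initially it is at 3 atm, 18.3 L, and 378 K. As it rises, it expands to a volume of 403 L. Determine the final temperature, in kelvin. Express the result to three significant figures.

T₂ ≈ 145 K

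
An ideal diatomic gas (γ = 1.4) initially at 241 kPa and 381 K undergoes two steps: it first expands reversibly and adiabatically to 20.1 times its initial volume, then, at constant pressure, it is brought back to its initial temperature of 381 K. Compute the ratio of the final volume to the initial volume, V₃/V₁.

V₃/V₁ ≈ 66.8

Adiabatic step: V₂/V₁ = 20.1; T₂ = T₁·(1/20.1)^(0.4) = 114.7 K.
Isobaric step: V₃/V₂ = T₃/T₂ = 381/114.7.
V₃/V₁ = (V₂/V₁)(V₃/V₂) = 20.1 × (381/114.7) = 66.75.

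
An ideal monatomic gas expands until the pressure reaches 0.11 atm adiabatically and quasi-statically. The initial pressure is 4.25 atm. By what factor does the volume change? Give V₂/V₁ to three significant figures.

From PV^γ = const, V₂/V₁ = (P₁/P₂)^(1/γ).
For a monatomic ideal gas γ = 5/3.
V₂/V₁ = (4.25/0.11)^(3/5) = 8.958.

V₂/V₁ ≈ 8.96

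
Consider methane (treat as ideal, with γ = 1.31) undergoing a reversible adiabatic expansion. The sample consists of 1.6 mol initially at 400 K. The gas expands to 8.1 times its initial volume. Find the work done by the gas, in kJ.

W ≈ 8.19 kJ

For a reversible adiabat TV^(γ−1) is constant, so T₂ = T₁ (V₁/V₂)^(γ−1).
T₂ = 400 × (1/8.1)^(0.31) = 209.1 K.
Q = 0, so ΔU = W_on_gas = nCᵥΔT with Cᵥ = R/(γ−1) = 26.82 J/(mol·K).
ΔU = 1.6 × 26.82 × (209.1 − 400) = -8190 J.
Work done by the gas = −ΔU = 8190 J.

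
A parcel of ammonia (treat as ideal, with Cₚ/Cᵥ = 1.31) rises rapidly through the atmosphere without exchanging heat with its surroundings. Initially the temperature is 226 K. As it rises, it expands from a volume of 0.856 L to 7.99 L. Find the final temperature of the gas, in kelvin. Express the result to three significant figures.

For a reversible adiabat TV^(γ−1) is constant, so T₂ = T₁ (V₁/V₂)^(γ−1).
T₂ = 226 × (0.856/7.99)^(0.31) = 113.1 K.

T₂ ≈ 113 K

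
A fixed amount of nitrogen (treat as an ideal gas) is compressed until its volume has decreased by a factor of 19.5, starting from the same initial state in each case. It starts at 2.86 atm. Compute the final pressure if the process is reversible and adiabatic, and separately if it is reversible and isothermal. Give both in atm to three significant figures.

adiabatic: 183 atm; isothermal: 55.8 atm

For a diatomic ideal gas γ = 7/5.
Isothermal: P₂ = P₁(V₁/V₂) = 2.86×19.5 = 55.77 atm.
Adiabatic: P₂ = P₁(V₁/V₂)^γ = 2.86×19.5^(7/5) = 183 atm.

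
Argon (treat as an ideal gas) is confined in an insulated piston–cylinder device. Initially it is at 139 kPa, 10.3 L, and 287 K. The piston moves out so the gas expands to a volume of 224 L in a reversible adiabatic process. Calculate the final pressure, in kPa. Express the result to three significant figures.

P₂ ≈ 0.820 kPa

Adiabatic: P₁V₁^γ = P₂V₂^γ ⇒ P₂ = P₁ (V₁/V₂)^γ.
γ = 5/3 for a monatomic ideal gas.
P₂ = 139 × (10.3/224)^(5/3) = 0.8203 kPa.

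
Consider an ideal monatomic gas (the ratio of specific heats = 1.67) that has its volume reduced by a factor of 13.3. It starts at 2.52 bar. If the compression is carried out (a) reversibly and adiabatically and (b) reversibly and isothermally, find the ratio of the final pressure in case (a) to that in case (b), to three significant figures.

Isothermal: P_b = P₁(V₁/V₂) = 2.52×13.3.
Adiabatic: P_a = P₁(V₁/V₂)^γ = 2.52×13.3^(1.67).
P_a/P_b = (V₁/V₂)^(γ−1) = 13.3^(0.67) = 5.662.

P_adiabatic / P_isothermal ≈ 5.66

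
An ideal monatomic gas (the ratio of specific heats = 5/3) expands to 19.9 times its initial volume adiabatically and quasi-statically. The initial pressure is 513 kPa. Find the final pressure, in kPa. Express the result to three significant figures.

P₂ ≈ 3.51 kPa

Since PV^γ is constant along a reversible adiabat, P₂ = P₁ (V₁/V₂)^γ.
P₂ = 513 × (1/19.9)^(5/3) = 3.51 kPa.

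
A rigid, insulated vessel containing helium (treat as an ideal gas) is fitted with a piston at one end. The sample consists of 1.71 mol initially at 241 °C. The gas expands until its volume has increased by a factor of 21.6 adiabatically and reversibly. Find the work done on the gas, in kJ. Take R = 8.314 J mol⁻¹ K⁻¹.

W ≈ -9.55 kJ

For a reversible adiabat TV^(γ−1) is constant, so T₂ = T₁ (V₁/V₂)^(γ−1).
γ = 5/3 for a monatomic ideal gas, so γ−1 = 2/3.
T₁ = 241 °C = 514.1 K.
T₂ = 514.1 × (1/21.6)^(2/3) = 66.29 K.
Q = 0, so ΔU = W_on_gas = nCᵥΔT with Cᵥ = R/(γ−1) = 12.47 J/(mol·K).
ΔU = 1.71 × 12.47 × (66.29 − 514.1) = -9551 J.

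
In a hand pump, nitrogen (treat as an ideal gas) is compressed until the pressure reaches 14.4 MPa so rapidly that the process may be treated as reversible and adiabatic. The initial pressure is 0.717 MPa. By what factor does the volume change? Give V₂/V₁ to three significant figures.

V₂/V₁ ≈ 0.117

From PV^γ = const, V₂/V₁ = (P₁/P₂)^(1/γ).
For a diatomic ideal gas γ = 7/5.
V₂/V₁ = (0.717/14.4)^(5/7) = 0.1173.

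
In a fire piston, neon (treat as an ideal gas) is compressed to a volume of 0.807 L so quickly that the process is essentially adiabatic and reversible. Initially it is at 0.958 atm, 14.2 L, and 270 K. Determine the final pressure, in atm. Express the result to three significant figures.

Adiabatic: P₁V₁^γ = P₂V₂^γ ⇒ P₂ = P₁ (V₁/V₂)^γ.
γ = 5/3 for a monatomic ideal gas.
P₂ = 0.958 × (14.2/0.807)^(5/3) = 114 atm.

P₂ ≈ 114 atm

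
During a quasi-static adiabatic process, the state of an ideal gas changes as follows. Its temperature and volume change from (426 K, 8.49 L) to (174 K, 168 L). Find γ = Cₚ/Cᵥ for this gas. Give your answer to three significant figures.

γ ≈ 1.30

TV^(γ−1) = const ⇒ γ − 1 = ln(T₂/T₁) / ln(V₁/V₂).
γ = 1 + ln(174/426) / ln(8.49/168) = 1.3.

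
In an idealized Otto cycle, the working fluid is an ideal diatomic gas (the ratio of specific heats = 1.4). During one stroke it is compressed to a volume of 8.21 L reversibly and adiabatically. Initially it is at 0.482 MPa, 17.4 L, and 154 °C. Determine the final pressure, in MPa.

P₂ ≈ 1.38 MPa

Since PV^γ is constant along a reversible adiabat, P₂ = P₁ (V₁/V₂)^γ.
P₂ = 0.482 × (17.4/8.21)^(1.4) = 1.38 MPa.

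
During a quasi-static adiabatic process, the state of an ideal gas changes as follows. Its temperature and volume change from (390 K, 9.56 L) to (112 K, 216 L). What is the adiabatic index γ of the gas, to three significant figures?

γ ≈ 1.40

TV^(γ−1) = const ⇒ γ − 1 = ln(T₂/T₁) / ln(V₁/V₂).
γ = 1 + ln(112/390) / ln(9.56/216) = 1.4.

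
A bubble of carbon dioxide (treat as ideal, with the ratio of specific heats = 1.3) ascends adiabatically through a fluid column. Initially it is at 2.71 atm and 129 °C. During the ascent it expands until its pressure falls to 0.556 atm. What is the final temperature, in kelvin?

T₂ ≈ 279 K

Adiabatic: T₂/T₁ = (P₂/P₁)^((γ−1)/γ).
T₁ = 129 °C = 402.1 K.
T₂ = 402.1 × (0.556/2.71)^(0.231) = 279 K.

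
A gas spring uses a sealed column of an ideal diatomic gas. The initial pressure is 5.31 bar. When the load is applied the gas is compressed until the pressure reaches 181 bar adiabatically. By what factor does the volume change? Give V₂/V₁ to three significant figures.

V₂/V₁ ≈ 0.0804

From PV^γ = const, V₂/V₁ = (P₁/P₂)^(1/γ).
For a diatomic ideal gas γ = 7/5.
V₂/V₁ = (5.31/181)^(5/7) = 0.08041.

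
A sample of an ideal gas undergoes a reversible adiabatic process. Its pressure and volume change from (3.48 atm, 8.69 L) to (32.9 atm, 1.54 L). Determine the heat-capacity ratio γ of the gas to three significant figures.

γ ≈ 1.30

PV^γ = const ⇒ γ = ln(P₂/P₁) / ln(V₁/V₂).
γ = ln(32.9/3.48) / ln(8.69/1.54) = 1.298.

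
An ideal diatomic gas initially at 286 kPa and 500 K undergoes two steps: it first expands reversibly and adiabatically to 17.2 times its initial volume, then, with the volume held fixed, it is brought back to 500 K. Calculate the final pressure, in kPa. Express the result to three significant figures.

P₃ ≈ 16.6 kPa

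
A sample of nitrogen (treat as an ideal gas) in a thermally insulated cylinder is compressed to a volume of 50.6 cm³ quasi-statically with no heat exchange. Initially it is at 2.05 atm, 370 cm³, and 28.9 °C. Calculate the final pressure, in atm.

Since PV^γ is constant along a reversible adiabat, P₂ = P₁ (V₁/V₂)^γ.
γ = 7/5 for a diatomic ideal gas.
P₂ = 2.05 × (370/50.6)^(7/5) = 33.22 atm.

P₂ ≈ 33.2 atm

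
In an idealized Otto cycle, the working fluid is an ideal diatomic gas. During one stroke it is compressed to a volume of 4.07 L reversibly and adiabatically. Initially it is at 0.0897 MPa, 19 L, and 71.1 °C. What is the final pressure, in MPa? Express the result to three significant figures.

Adiabatic: P₁V₁^γ = P₂V₂^γ ⇒ P₂ = P₁ (V₁/V₂)^γ.
γ = 7/5 for a diatomic ideal gas.
P₂ = 0.0897 × (19/4.07)^(7/5) = 0.7756 MPa.

P₂ ≈ 0.776 MPa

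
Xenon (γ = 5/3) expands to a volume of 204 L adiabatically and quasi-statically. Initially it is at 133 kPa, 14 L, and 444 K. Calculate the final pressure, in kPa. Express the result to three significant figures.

Since PV^γ is constant along a reversible adiabat, P₂ = P₁ (V₁/V₂)^γ.
P₂ = 133 × (14/204)^(5/3) = 1.53 kPa.

P₂ ≈ 1.53 kPa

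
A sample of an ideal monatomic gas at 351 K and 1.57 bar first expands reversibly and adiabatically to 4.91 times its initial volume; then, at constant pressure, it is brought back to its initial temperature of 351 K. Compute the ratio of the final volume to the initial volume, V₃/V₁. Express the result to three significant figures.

V₃/V₁ ≈ 14.2

For a monatomic ideal gas γ = 5/3.
Adiabatic step: V₂/V₁ = 4.91; T₂ = T₁·(1/4.91)^(2/3) = 121.5 K.
Isobaric step: V₃/V₂ = T₃/T₂ = 351/121.5.
V₃/V₁ = (V₂/V₁)(V₃/V₂) = 4.91 × (351/121.5) = 14.18.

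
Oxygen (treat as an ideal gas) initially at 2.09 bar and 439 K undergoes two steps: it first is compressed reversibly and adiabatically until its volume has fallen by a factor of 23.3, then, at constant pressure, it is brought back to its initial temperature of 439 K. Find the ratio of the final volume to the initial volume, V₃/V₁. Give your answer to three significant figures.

For a diatomic ideal gas γ = 7/5.
Adiabatic step: V₂/V₁ = 0.04292; T₂ = T₁·23.3^(2/5) = 1547 K.
Isobaric step: V₃/V₂ = T₃/T₂ = 439/1547.
V₃/V₁ = (V₂/V₁)(V₃/V₂) = 0.04292 × (439/1547) = 0.01218.

V₃/V₁ ≈ 0.0122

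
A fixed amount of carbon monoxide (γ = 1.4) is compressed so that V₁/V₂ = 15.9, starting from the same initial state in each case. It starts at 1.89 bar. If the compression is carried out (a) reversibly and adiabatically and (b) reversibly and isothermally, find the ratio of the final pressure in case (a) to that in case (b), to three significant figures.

Isothermal: P_b = P₁(V₁/V₂) = 1.89×15.9.
Adiabatic: P_a = P₁(V₁/V₂)^γ = 1.89×15.9^(1.4).
P_a/P_b = (V₁/V₂)^(γ−1) = 15.9^(0.4) = 3.024.

P_adiabatic / P_isothermal ≈ 3.02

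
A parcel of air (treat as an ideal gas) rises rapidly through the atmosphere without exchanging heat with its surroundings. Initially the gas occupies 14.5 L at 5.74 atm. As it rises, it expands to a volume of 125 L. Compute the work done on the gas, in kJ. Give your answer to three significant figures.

γ = 7/5 for a diatomic ideal gas.
P₂ = P₁(V₁/V₂)^γ = 5.74×(14.5/125)^(7/5) = 0.2813 atm.
For a reversible adiabat, W_by_gas = (P₁V₁ − P₂V₂)/(γ−1).
W_by = (581600×0.0145 − 28500×0.125) / (2/5) = 12180 J.
W_on_gas = −W_by = -12180 J.

W ≈ -12.2 kJ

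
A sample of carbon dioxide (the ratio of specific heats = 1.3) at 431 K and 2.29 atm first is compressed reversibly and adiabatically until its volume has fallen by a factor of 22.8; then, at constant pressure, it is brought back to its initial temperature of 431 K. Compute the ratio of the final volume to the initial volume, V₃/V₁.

Adiabatic step: V₂/V₁ = 0.04386; T₂ = T₁·22.8^(0.3) = 1101 K.
Isobaric step: V₃/V₂ = T₃/T₂ = 431/1101.
V₃/V₁ = (V₂/V₁)(V₃/V₂) = 0.04386 × (431/1101) = 0.01717.

V₃/V₁ ≈ 0.0172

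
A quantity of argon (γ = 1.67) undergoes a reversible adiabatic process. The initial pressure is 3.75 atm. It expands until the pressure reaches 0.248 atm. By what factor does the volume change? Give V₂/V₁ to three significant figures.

From PV^γ = const, V₂/V₁ = (P₁/P₂)^(1/γ).
V₂/V₁ = (3.75/0.248)^(0.599) = 5.086.

V₂/V₁ ≈ 5.09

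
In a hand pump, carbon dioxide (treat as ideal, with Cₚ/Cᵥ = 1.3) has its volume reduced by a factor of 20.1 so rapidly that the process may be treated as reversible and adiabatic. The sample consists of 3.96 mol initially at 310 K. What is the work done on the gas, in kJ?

W ≈ 49.7 kJ

For a reversible adiabat TV^(γ−1) is constant, so T₂ = T₁ (V₁/V₂)^(γ−1).
T₂ = 310 × 20.1^(0.3) = 762.6 K.
Q = 0, so ΔU = W_on_gas = nCᵥΔT with Cᵥ = R/(γ−1) = 27.71 J/(mol·K).
ΔU = 3.96 × 27.71 × (762.6 − 310) = 49680 J.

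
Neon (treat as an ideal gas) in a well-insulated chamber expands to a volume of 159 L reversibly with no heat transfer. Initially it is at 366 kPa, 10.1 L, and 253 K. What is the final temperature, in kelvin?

T₂ ≈ 40.3 K

For a reversible adiabat TV^(γ−1) is constant, so T₂ = T₁ (V₁/V₂)^(γ−1).
γ = 5/3 for a monatomic ideal gas.
T₂ = 253 × (10.1/159)^(2/3) = 40.28 K.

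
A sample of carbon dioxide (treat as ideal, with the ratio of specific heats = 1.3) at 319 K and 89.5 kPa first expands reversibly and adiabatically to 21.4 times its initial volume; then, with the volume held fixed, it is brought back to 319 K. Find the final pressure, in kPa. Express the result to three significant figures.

P₃ ≈ 4.18 kPa

Adiabatic step (PV^γ = const): P₂ = 89.5×(1/21.4)^(1.3) = 1.668 kPa; T₂ = 319×(1/21.4)^(0.3) = 127.3 K.
Isochoric: P₃ = P₂(T₃/T₂) = 1.668 × (319/127.3) = 4.182 kPa.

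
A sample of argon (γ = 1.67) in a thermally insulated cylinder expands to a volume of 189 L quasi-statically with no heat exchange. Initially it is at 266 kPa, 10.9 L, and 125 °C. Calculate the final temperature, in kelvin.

T₂ ≈ 58.9 K

For a reversible adiabat TV^(γ−1) is constant, so T₂ = T₁ (V₁/V₂)^(γ−1).
T₁ = 125 °C = 398.1 K.
T₂ = 398.1 × (10.9/189)^(0.67) = 58.87 K.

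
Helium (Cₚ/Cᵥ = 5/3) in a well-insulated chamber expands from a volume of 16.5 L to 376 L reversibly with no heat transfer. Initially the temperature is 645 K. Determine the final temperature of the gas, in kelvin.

T₂ ≈ 80.2 K

For a reversible adiabat TV^(γ−1) is constant, so T₂ = T₁ (V₁/V₂)^(γ−1).
T₂ = 645 × (16.5/376)^(2/3) = 80.25 K.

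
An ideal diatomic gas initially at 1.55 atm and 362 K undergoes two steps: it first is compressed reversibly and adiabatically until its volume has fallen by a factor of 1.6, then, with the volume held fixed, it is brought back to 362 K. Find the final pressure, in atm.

P₃ ≈ 2.48 atm

For a diatomic ideal gas γ = 7/5.
Adiabatic step (PV^γ = const): P₂ = 1.55×1.6^(7/5) = 2.993 atm; T₂ = 362×1.6^(2/5) = 436.9 K.
Isochoric: P₃ = P₂(T₃/T₂) = 2.993 × (362/436.9) = 2.48 atm.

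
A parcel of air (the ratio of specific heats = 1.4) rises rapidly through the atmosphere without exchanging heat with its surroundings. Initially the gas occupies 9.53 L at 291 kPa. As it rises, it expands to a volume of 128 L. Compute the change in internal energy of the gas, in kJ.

P₂ = P₁(V₁/V₂)^γ = 291×(9.53/128)^(1.4) = 7.665 kPa.
For a reversible adiabat, W_by_gas = (P₁V₁ − P₂V₂)/(γ−1).
W_by = (291000×0.00953 − 7665×0.128) / (0.4) = 4480 J.
Q = 0 ⇒ ΔU = −W_by = -4480 J.

ΔU ≈ -4.48 kJ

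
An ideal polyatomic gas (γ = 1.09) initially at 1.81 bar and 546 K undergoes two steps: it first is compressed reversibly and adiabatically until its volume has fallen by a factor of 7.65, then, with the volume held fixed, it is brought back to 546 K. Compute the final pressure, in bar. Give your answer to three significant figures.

P₃ ≈ 13.8 bar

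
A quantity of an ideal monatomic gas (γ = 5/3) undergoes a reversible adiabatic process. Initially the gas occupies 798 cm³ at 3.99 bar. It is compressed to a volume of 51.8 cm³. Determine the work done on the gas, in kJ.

P₂ = P₁(V₁/V₂)^γ = 3.99×(798/51.8)^(5/3) = 380.6 bar.
For a reversible adiabat, W_by_gas = (P₁V₁ − P₂V₂)/(γ−1).
W_by = (399000×0.000798 − 3.806×10^7×5.18×10^-5) / (2/3) = -2479 J.
W_on_gas = −W_by = 2479 J.

W ≈ 2.48 kJ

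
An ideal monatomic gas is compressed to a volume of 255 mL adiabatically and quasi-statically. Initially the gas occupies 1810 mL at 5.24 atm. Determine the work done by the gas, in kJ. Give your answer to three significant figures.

γ = 5/3 for a monatomic ideal gas.
P₂ = P₁(V₁/V₂)^γ = 5.24×(1810/255)^(5/3) = 137.4 atm.
For a reversible adiabat, W_by_gas = (P₁V₁ − P₂V₂)/(γ−1).
W_by = (530900×0.00181 − 1.392×10^7×0.000255) / (2/3) = -3883 J.

W ≈ -3.88 kJ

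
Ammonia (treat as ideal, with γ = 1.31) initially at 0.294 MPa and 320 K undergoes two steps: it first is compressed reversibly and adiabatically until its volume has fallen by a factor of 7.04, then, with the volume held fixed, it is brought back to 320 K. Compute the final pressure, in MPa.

P₃ ≈ 2.07 MPa

Adiabatic step (PV^γ = const): P₂ = 0.294×7.04^(1.31) = 3.79 MPa; T₂ = 320×7.04^(0.31) = 586 K.
Isochoric: P₃ = P₂(T₃/T₂) = 3.79 × (320/586) = 2.07 MPa.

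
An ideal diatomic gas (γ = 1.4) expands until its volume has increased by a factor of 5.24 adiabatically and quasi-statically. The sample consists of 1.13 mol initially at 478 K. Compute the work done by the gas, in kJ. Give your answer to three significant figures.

W ≈ 5.44 kJ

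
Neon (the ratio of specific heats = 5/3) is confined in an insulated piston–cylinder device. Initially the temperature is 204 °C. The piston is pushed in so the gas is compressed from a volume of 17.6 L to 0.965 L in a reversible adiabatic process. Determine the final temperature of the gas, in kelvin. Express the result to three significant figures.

T₂ ≈ 3310 K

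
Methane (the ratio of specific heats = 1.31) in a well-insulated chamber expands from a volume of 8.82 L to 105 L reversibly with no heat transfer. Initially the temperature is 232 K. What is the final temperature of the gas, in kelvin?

T₂ ≈ 108 K

Adiabatic: T₁V₁^(γ−1) = T₂V₂^(γ−1) ⇒ T₂ = T₁ (V₁/V₂)^(γ−1).
T₂ = 232 × (8.82/105)^(0.31) = 107.7 K.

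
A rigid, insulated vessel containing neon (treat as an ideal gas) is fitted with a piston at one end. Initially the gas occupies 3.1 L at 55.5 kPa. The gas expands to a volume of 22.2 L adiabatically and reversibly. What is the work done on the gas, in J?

W ≈ -189 J

γ = 5/3 for a monatomic ideal gas.
P₂ = P₁(V₁/V₂)^γ = 55.5×(3.1/22.2)^(5/3) = 2.086 kPa.
For a reversible adiabat, W_by_gas = (P₁V₁ − P₂V₂)/(γ−1).
W_by = (55500×0.0031 − 2086×0.0222) / (2/3) = 188.6 J.
W_on_gas = −W_by = -188.6 J.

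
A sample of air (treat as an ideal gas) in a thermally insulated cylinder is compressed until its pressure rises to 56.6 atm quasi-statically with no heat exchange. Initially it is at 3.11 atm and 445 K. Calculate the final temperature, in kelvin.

Adiabatic: T₂/T₁ = (P₂/P₁)^((γ−1)/γ).
For a diatomic ideal gas γ = 7/5, so (γ−1)/γ = 2/7.
T₂ = 445 × (56.6/3.11)^(2/7) = 1019 K.

T₂ ≈ 1020 K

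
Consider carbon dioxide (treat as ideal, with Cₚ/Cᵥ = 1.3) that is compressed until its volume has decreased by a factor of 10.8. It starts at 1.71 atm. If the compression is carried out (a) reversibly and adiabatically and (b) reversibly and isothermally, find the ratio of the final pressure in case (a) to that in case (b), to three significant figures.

P_adiabatic / P_isothermal ≈ 2.04

Isothermal: P_b = P₁(V₁/V₂) = 1.71×10.8.
Adiabatic: P_a = P₁(V₁/V₂)^γ = 1.71×10.8^(1.3).
P_a/P_b = (V₁/V₂)^(γ−1) = 10.8^(0.3) = 2.042.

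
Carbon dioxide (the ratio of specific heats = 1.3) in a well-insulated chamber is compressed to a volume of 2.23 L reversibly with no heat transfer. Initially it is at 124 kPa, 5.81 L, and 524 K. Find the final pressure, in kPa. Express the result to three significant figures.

P₂ ≈ 431 kPa

Adiabatic: P₁V₁^γ = P₂V₂^γ ⇒ P₂ = P₁ (V₁/V₂)^γ.
P₂ = 124 × (5.81/2.23)^(1.3) = 430.6 kPa.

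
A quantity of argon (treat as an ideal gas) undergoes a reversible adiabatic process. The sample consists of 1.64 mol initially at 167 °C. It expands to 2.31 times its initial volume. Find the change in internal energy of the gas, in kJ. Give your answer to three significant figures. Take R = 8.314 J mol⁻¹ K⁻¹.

For a reversible adiabat TV^(γ−1) is constant, so T₂ = T₁ (V₁/V₂)^(γ−1).
γ = 5/3 for a monatomic ideal gas, so γ−1 = 2/3.
T₁ = 167 °C = 440.1 K.
T₂ = 440.1 × (1/2.31)^(2/3) = 251.9 K.
Q = 0, so ΔU = W_on_gas = nCᵥΔT with Cᵥ = R/(γ−1) = 12.47 J/(mol·K).
ΔU = 1.64 × 12.47 × (251.9 − 440.1) = -3851 J.

ΔU ≈ -3.85 kJ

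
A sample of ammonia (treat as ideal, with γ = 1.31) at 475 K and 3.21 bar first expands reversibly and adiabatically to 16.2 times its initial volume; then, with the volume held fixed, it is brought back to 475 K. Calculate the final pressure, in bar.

P₃ ≈ 0.198 bar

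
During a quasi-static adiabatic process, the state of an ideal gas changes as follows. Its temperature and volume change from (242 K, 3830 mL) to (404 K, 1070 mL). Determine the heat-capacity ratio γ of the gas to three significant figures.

TV^(γ−1) = const ⇒ γ − 1 = ln(T₂/T₁) / ln(V₁/V₂).
γ = 1 + ln(404/242) / ln(3830/1070) = 1.402.

γ ≈ 1.40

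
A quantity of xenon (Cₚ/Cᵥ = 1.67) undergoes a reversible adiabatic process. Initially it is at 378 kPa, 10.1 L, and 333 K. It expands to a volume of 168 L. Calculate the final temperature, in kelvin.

Adiabatic: T₁V₁^(γ−1) = T₂V₂^(γ−1) ⇒ T₂ = T₁ (V₁/V₂)^(γ−1).
T₂ = 333 × (10.1/168)^(0.67) = 50.63 K.

T₂ ≈ 50.6 K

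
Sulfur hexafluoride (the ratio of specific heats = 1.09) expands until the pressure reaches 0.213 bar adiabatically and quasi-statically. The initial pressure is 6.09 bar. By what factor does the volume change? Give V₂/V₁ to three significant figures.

From PV^γ = const, V₂/V₁ = (P₁/P₂)^(1/γ).
V₂/V₁ = (6.09/0.213)^(0.917) = 21.68.

V₂/V₁ ≈ 21.7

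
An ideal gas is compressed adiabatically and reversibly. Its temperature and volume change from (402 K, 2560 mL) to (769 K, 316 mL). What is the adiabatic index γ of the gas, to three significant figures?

TV^(γ−1) = const ⇒ γ − 1 = ln(T₂/T₁) / ln(V₁/V₂).
γ = 1 + ln(769/402) / ln(2560/316) = 1.31.

γ ≈ 1.31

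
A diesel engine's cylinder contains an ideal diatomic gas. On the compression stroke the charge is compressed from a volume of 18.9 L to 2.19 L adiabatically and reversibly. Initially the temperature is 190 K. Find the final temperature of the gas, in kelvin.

For a reversible adiabat TV^(γ−1) is constant, so T₂ = T₁ (V₁/V₂)^(γ−1).
For a diatomic ideal gas γ = 7/5, so γ−1 = 2/5.
T₂ = 190 × (18.9/2.19)^(2/5) = 449.9 K.

T₂ ≈ 450 K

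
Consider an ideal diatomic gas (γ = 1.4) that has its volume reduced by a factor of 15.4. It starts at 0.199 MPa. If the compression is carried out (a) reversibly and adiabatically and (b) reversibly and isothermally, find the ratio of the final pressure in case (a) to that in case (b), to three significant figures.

Isothermal: P_b = P₁(V₁/V₂) = 0.199×15.4.
Adiabatic: P_a = P₁(V₁/V₂)^γ = 0.199×15.4^(1.4).
P_a/P_b = (V₁/V₂)^(γ−1) = 15.4^(0.4) = 2.985.

P_adiabatic / P_isothermal ≈ 2.99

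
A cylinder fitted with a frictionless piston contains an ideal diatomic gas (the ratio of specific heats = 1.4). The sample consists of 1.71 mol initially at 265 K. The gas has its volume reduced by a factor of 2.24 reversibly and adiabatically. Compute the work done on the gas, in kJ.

W ≈ 3.59 kJ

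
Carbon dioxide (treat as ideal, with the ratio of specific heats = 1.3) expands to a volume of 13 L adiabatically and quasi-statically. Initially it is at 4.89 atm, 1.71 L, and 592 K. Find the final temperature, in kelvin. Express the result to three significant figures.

For a reversible adiabat TV^(γ−1) is constant, so T₂ = T₁ (V₁/V₂)^(γ−1).
T₂ = 592 × (1.71/13)^(0.3) = 322.1 K.

T₂ ≈ 322 K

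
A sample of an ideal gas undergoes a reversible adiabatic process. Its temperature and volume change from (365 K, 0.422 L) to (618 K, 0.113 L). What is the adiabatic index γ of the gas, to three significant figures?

TV^(γ−1) = const ⇒ γ − 1 = ln(T₂/T₁) / ln(V₁/V₂).
γ = 1 + ln(618/365) / ln(0.422/0.113) = 1.4.

γ ≈ 1.40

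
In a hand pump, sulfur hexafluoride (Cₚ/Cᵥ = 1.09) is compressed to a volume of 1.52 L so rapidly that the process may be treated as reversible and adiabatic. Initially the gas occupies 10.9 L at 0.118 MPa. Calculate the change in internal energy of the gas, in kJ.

P₂ = P₁(V₁/V₂)^γ = 0.118×(10.9/1.52)^(1.09) = 1.01 MPa.
For a reversible adiabat, W_by_gas = (P₁V₁ − P₂V₂)/(γ−1).
W_by = (118000×0.0109 − 1.01×10^6×0.00152) / (0.09) = -2772 J.
Q = 0 ⇒ ΔU = −W_by = 2772 J.

ΔU ≈ 2.77 kJ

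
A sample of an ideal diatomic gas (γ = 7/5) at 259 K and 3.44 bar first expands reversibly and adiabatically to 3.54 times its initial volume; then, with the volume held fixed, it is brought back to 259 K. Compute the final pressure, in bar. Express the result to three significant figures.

Adiabatic step (PV^γ = const): P₂ = 3.44×(1/3.54)^(7/5) = 0.5861 bar; T₂ = 259×(1/3.54)^(2/5) = 156.2 K.
Isochoric: P₃ = P₂(T₃/T₂) = 0.5861 × (259/156.2) = 0.9718 bar.

P₃ ≈ 0.972 bar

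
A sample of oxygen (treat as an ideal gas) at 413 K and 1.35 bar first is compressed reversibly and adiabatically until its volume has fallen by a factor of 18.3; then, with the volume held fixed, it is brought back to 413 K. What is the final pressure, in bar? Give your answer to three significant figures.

P₃ ≈ 24.7 bar

For a diatomic ideal gas γ = 7/5.
Adiabatic step (PV^γ = const): P₂ = 1.35×18.3^(7/5) = 79.03 bar; T₂ = 413×18.3^(2/5) = 1321 K.
Isochoric: P₃ = P₂(T₃/T₂) = 79.03 × (413/1321) = 24.71 bar.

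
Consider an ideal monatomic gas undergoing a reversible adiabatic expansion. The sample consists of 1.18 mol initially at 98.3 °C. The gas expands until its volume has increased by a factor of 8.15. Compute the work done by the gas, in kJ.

Adiabatic: T₁V₁^(γ−1) = T₂V₂^(γ−1) ⇒ T₂ = T₁ (V₁/V₂)^(γ−1).
γ = 5/3 for a monatomic ideal gas, so γ−1 = 2/3.
T₁ = 98.3 °C = 371.4 K.
T₂ = 371.4 × (1/8.15)^(2/3) = 91.72 K.
Q = 0, so ΔU = W_on_gas = nCᵥΔT with Cᵥ = R/(γ−1) = 12.47 J/(mol·K).
ΔU = 1.18 × 12.47 × (91.72 − 371.4) = -4116 J.
Work done by the gas = −ΔU = 4116 J.

W ≈ 4.12 kJ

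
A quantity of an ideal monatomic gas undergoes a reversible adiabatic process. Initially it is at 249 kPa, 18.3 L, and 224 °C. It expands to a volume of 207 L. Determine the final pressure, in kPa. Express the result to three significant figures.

Since PV^γ is constant along a reversible adiabat, P₂ = P₁ (V₁/V₂)^γ.
γ = 5/3 for a monatomic ideal gas.
P₂ = 249 × (18.3/207)^(5/3) = 4.369 kPa.

P₂ ≈ 4.37 kPa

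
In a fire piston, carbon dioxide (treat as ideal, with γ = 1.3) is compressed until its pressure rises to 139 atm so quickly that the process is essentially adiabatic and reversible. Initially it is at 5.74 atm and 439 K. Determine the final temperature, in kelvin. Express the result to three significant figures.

T₂ ≈ 916 K

Adiabatic: T₂/T₁ = (P₂/P₁)^((γ−1)/γ).
T₂ = 439 × (139/5.74)^(0.231) = 916 K.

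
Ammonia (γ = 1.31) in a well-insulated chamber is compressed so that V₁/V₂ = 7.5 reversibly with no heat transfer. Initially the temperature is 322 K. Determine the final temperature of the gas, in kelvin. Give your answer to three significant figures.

For a reversible adiabat TV^(γ−1) is constant, so T₂ = T₁ (V₁/V₂)^(γ−1).
T₂ = 322 × 7.5^(0.31) = 601.3 K.

T₂ ≈ 601 K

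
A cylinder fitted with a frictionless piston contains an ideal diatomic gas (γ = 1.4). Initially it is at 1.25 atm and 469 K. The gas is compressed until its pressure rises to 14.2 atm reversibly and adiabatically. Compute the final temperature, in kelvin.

T₂ ≈ 939 K

Along an adiabat T P^((1−γ)/γ) is constant, so T₂ = T₁ (P₂/P₁)^((γ−1)/γ).
T₂ = 469 × (14.2/1.25)^(0.286) = 939.1 K.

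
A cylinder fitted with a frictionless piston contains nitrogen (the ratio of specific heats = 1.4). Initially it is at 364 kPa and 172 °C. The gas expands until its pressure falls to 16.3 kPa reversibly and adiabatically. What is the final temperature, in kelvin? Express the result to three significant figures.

Along an adiabat T P^((1−γ)/γ) is constant, so T₂ = T₁ (P₂/P₁)^((γ−1)/γ).
T₁ = 172 °C = 445.1 K.
T₂ = 445.1 × (16.3/364)^(0.286) = 183.3 K.

T₂ ≈ 183 K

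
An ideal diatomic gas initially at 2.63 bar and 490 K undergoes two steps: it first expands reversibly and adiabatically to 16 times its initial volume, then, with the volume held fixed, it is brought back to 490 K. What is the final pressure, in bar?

For a diatomic ideal gas γ = 7/5.
Adiabatic step (PV^γ = const): P₂ = 2.63×(1/16)^(7/5) = 0.05422 bar; T₂ = 490×(1/16)^(2/5) = 161.6 K.
Isochoric: P₃ = P₂(T₃/T₂) = 0.05422 × (490/161.6) = 0.1644 bar.

P₃ ≈ 0.164 bar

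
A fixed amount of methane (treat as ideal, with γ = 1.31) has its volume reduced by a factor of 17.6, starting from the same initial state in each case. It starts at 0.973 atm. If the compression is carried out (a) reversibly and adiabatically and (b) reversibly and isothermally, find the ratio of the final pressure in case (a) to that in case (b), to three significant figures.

P_adiabatic / P_isothermal ≈ 2.43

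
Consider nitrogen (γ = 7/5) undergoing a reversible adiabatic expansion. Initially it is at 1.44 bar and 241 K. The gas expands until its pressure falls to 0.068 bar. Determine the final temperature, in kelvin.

T₂ ≈ 101 K

Adiabatic: T₂/T₁ = (P₂/P₁)^((γ−1)/γ).
T₂ = 241 × (0.068/1.44)^(2/7) = 100.7 K.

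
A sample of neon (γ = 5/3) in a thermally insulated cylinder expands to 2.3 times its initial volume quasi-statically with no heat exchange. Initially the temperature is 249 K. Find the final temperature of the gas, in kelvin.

Adiabatic: T₁V₁^(γ−1) = T₂V₂^(γ−1) ⇒ T₂ = T₁ (V₁/V₂)^(γ−1).
T₂ = 249 × (1/2.3)^(2/3) = 142.9 K.

T₂ ≈ 143 K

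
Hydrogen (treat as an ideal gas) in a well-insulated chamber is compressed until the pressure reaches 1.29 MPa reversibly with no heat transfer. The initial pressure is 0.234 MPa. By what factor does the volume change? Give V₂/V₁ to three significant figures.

From PV^γ = const, V₂/V₁ = (P₁/P₂)^(1/γ).
For a diatomic ideal gas γ = 7/5.
V₂/V₁ = (0.234/1.29)^(5/7) = 0.2954.

V₂/V₁ ≈ 0.295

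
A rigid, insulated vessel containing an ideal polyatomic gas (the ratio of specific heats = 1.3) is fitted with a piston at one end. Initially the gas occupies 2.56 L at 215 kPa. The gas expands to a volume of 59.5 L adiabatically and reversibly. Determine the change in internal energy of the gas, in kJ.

P₂ = P₁(V₁/V₂)^γ = 215×(2.56/59.5)^(1.3) = 3.6 kPa.
For a reversible adiabat, W_by_gas = (P₁V₁ − P₂V₂)/(γ−1).
W_by = (215000×0.00256 − 3600×0.0595) / (0.3) = 1121 J.
Q = 0 ⇒ ΔU = −W_by = -1121 J.

ΔU ≈ -1.12 kJ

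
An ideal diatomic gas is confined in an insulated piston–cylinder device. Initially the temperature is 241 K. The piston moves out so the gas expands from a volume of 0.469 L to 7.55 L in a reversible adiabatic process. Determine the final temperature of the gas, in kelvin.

For a reversible adiabat TV^(γ−1) is constant, so T₂ = T₁ (V₁/V₂)^(γ−1).
For a diatomic ideal gas γ = 7/5, so γ−1 = 2/5.
T₂ = 241 × (0.469/7.55)^(2/5) = 79.31 K.

T₂ ≈ 79.3 K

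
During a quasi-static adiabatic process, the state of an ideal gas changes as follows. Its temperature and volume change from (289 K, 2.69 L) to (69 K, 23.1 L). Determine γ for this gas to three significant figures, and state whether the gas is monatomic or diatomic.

γ ≈ 1.67; monatomic

TV^(γ−1) = const ⇒ γ − 1 = ln(T₂/T₁) / ln(V₁/V₂).
γ = 1 + ln(69/289) / ln(2.69/23.1) = 1.666.
γ ≈ 1.67 is close to 5/3, so the gas is monatomic.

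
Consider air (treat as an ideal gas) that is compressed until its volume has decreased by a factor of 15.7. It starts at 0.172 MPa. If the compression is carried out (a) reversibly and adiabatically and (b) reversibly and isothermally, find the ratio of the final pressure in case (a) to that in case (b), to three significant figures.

P_adiabatic / P_isothermal ≈ 3.01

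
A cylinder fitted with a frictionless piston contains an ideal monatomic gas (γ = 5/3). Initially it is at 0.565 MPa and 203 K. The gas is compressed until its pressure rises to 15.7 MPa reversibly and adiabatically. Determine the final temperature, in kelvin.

Adiabatic: T₂/T₁ = (P₂/P₁)^((γ−1)/γ).
T₂ = 203 × (15.7/0.565)^(2/5) = 767.4 K.

T₂ ≈ 767 K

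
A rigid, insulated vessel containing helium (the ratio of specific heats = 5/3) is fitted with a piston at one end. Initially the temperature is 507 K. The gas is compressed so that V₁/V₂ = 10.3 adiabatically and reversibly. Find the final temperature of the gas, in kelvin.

T₂ ≈ 2400 K

Adiabatic: T₁V₁^(γ−1) = T₂V₂^(γ−1) ⇒ T₂ = T₁ (V₁/V₂)^(γ−1).
T₂ = 507 × 10.3^(2/3) = 2400 K.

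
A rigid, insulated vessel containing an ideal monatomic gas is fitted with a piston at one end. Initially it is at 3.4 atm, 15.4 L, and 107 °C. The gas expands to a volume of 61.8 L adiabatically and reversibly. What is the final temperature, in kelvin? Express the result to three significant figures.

Adiabatic: T₁V₁^(γ−1) = T₂V₂^(γ−1) ⇒ T₂ = T₁ (V₁/V₂)^(γ−1).
γ = 5/3 for a monatomic ideal gas.
T₁ = 107 °C = 380.1 K.
T₂ = 380.1 × (15.4/61.8)^(2/3) = 150.5 K.

T₂ ≈ 151 K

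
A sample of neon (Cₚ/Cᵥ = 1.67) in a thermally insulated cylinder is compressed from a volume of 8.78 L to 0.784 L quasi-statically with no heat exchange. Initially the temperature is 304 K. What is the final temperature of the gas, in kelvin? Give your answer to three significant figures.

T₂ ≈ 1530 K

Adiabatic: T₁V₁^(γ−1) = T₂V₂^(γ−1) ⇒ T₂ = T₁ (V₁/V₂)^(γ−1).
T₂ = 304 × (8.78/0.784)^(0.67) = 1534 K.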